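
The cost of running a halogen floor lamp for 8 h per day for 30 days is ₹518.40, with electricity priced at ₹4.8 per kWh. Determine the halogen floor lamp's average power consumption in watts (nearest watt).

450 W

Energy = ₹518.40 ÷ ₹4.8/kWh = 108 kWh
Runtime = 8 h/day × 30 days = 240 h
Power = 108 kWh ÷ 240 h = 0.45 kW = 450 W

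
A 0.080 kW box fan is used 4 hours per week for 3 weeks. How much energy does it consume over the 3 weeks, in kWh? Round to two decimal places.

0.96 kWh

Runtime = 4 h/week × 3 weeks = 12 h
Energy = 0.08 kW × 12 h = 0.96 kWh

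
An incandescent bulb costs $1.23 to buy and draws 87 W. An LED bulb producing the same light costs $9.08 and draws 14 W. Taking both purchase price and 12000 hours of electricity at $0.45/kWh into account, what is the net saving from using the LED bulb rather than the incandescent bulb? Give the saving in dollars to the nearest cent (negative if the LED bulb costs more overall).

$386.35

incandescent bulb: $1.23 + (87/1000) kW × 12000 h × $0.45 = $1.23 + $469.8 = $471.03
LED bulb: $9.08 + (14/1000) kW × 12000 h × $0.45 = $9.08 + $75.6 = $84.68
Saving = $471.03 − $84.68 = $386.35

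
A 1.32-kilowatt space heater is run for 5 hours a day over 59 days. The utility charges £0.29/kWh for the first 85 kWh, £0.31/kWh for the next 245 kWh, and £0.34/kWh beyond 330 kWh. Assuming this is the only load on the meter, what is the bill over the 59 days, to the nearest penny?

£120.80

Runtime = 5 h/day × 59 days = 295 h
Energy = 1.32 kW × 295 h = 389.4 kWh
Tier 1 (0–85 kWh): 85 × £0.29 = £24.65
Tier 2 (85–330 kWh): 245 × £0.31 = £75.95
Above 330 kWh: 59.4 × £0.34 = £20.196
Bill = £120.80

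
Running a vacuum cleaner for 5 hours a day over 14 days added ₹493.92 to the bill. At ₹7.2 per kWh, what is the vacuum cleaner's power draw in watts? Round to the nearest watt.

Energy = ₹493.92 ÷ ₹7.2/kWh = 68.6 kWh
Runtime = 5 h/day × 14 days = 70 h
Power = 68.6 kWh ÷ 70 h = 0.98 kW = 980 W

980 W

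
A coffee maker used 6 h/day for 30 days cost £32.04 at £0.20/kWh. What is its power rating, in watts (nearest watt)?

Energy = £32.04 ÷ £0.20/kWh = 160.2 kWh
Runtime = 6 h/day × 30 days = 180 h
Power = 160.2 kWh ÷ 180 h = 0.89 kW = 890 W

890 W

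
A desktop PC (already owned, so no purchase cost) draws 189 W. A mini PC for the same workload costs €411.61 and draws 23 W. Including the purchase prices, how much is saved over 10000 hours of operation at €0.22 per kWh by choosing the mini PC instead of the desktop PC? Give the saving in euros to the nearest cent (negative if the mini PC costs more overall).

desktop PC: €0.00 + (189/1000) kW × 10000 h × €0.22 = €0.00 + €415.8 = €415.8
mini PC: €411.61 + (23/1000) kW × 10000 h × €0.22 = €411.61 + €50.6 = €462.21
Saving = €415.8 − €462.21 = −€46.41

-€46.41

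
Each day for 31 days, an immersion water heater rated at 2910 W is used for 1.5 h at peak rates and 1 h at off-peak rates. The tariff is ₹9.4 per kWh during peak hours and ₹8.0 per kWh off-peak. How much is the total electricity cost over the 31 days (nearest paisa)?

₹1993.64

Peak energy = 2.91 kW × 1.5 h × 31 = 135.315 kWh
Off-peak energy = 2.91 kW × 1 h × 31 = 90.21 kWh
Cost = 135.315 × ₹9.4 + 90.21 × ₹8.0 = ₹1271.961 + ₹721.68 = ₹1993.64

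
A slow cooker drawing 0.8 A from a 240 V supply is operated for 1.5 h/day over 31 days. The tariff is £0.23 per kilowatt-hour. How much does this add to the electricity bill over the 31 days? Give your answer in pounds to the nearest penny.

£2.05

Power = 0.8 A × 240 V = 192 W = 0.192 kW
Runtime = 1.5 h/day × 31 days = 46.5 h
Energy = 0.192 kW × 46.5 h = 8.928 kWh
Cost = 8.928 kWh × £0.23/kWh = £2.05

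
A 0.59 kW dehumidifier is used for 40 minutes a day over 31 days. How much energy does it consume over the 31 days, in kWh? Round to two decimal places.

Runtime = 40 min × 31 = 1240 min = 20.666666… h
Energy = 0.59 kW × 20.666666… h = 12.193333… kWh ≈ 12.19 kWh

12.19 kWh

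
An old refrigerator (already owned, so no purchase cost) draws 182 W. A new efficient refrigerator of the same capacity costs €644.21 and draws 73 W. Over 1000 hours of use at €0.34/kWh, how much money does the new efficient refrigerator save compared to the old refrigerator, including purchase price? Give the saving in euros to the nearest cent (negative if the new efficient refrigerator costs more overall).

old refrigerator: €0.00 + (182/1000) kW × 1000 h × €0.34 = €0.00 + €61.88 = €61.88
new efficient refrigerator: €644.21 + (73/1000) kW × 1000 h × €0.34 = €644.21 + €24.82 = €669.03
Saving = €61.88 − €669.03 = −€607.15

-€607.15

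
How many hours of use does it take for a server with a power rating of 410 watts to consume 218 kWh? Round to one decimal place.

Hours = 218 kWh ÷ 0.41 kW = 531.7 h

531.7 h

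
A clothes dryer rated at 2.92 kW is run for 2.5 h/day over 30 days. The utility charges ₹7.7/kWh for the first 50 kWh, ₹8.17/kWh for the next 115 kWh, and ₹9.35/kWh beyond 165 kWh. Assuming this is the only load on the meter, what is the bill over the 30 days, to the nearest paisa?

₹1829.45

Runtime = 2.5 h/day × 30 days = 75 h
Energy = 2.92 kW × 75 h = 219 kWh
Tier 1 (0–50 kWh): 50 × ₹7.7 = ₹385
Tier 2 (50–165 kWh): 115 × ₹8.17 = ₹939.55
Above 165 kWh: 54 × ₹9.35 = ₹504.9
Bill = ₹1829.45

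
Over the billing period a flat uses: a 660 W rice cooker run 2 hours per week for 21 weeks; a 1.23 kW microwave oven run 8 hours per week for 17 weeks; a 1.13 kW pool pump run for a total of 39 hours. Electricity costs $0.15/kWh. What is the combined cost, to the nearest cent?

$35.86

rice cooker: Runtime = 2 h/week × 21 weeks = 42 h
rice cooker: 0.66 kW × 42 h = 27.72 kWh
microwave oven: Runtime = 8 h/week × 17 weeks = 136 h
microwave oven: 1.23 kW × 136 h = 167.28 kWh
pool pump: 1.13 kW × 39 h = 44.07 kWh
Total energy = 239.07 kWh
Cost = 239.07 × $0.15 = $35.86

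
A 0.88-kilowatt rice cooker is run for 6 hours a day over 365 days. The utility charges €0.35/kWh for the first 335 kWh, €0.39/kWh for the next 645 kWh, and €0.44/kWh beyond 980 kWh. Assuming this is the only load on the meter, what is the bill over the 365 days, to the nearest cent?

Runtime = 6 h/day × 365 days = 2190 h
Energy = 0.88 kW × 2190 h = 1927.2 kWh
Tier 1 (0–335 kWh): 335 × €0.35 = €117.25
Tier 2 (335–980 kWh): 645 × €0.39 = €251.55
Above 980 kWh: 947.2 × €0.44 = €416.768
Bill = €785.57

€785.57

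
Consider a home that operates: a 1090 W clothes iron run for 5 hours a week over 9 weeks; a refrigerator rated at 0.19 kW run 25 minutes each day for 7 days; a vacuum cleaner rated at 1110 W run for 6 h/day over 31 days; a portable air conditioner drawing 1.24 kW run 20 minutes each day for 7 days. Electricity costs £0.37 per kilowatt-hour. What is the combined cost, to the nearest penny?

£95.81

clothes iron: Runtime = 5 h/week × 9 weeks = 45 h
clothes iron: 1.09 kW × 45 h = 49.05 kWh
refrigerator: Runtime = 25 min × 7 = 175 min = 2.916666… h
refrigerator: 0.19 kW × 2.916666… h = 0.554166… kWh
vacuum cleaner: Runtime = 6 h/day × 31 days = 186 h
vacuum cleaner: 1.11 kW × 186 h = 206.46 kWh
portable air conditioner: Runtime = 20 min × 7 = 140 min = 2.333333… h
portable air conditioner: 1.24 kW × 2.333333… h = 2.893333… kWh
Total energy = 258.9575 kWh
Cost = 258.9575 × £0.37 = £95.81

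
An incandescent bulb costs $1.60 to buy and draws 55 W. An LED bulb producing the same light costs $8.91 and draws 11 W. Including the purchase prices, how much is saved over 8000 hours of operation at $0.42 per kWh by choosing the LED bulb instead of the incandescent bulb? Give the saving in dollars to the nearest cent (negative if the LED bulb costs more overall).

$140.53

incandescent bulb: $1.60 + (55/1000) kW × 8000 h × $0.42 = $1.60 + $184.8 = $186.4
LED bulb: $8.91 + (11/1000) kW × 8000 h × $0.42 = $8.91 + $36.96 = $45.87
Saving = $186.4 − $45.87 = $140.53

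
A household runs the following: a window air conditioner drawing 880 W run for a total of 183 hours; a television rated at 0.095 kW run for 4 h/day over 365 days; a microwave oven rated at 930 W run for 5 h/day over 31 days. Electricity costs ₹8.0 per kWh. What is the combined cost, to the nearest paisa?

₹3551.12

window air conditioner: 0.88 kW × 183 h = 161.04 kWh
television: Runtime = 4 h/day × 365 days = 1460 h
television: 0.095 kW × 1460 h = 138.7 kWh
microwave oven: Runtime = 5 h/day × 31 days = 155 h
microwave oven: 0.93 kW × 155 h = 144.15 kWh
Total energy = 443.89 kWh
Cost = 443.89 × ₹8.0 = ₹3551.12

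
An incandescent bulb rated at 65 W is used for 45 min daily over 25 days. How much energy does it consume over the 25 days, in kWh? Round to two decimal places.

1.22 kWh

Runtime = 45 min × 25 = 1125 min = 18.75 h
Energy = 0.065 kW × 18.75 h = 1.21875 kWh ≈ 1.22 kWh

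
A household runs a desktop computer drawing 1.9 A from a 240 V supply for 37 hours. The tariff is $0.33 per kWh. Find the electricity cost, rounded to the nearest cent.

$5.57

Power = 1.9 A × 240 V = 456 W = 0.456 kW
Energy = 0.456 kW × 37 h = 16.872 kWh
Cost = 16.872 kWh × $0.33/kWh = $5.57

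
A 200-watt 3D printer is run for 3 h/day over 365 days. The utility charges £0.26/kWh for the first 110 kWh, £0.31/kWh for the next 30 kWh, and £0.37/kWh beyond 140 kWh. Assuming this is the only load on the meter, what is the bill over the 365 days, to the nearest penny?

Runtime = 3 h/day × 365 days = 1095 h
Energy = 0.2 kW × 1095 h = 219 kWh
Tier 1 (0–110 kWh): 110 × £0.26 = £28.6
Tier 2 (110–140 kWh): 30 × £0.31 = £9.3
Above 140 kWh: 79 × £0.37 = £29.23
Bill = £67.13

£67.13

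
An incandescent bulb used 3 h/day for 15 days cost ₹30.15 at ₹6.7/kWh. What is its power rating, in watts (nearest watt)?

Energy = ₹30.15 ÷ ₹6.7/kWh = 4.5 kWh
Runtime = 3 h/day × 15 days = 45 h
Power = 4.5 kWh ÷ 45 h = 0.1 kW = 100 W

100 W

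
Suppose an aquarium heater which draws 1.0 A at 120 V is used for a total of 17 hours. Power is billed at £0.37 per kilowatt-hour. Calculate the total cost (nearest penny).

Power = 1.0 A × 120 V = 120 W = 0.12 kW
Energy = 0.12 kW × 17 h = 2.04 kWh
Cost = 2.04 kWh × £0.37/kWh = £0.75

£0.75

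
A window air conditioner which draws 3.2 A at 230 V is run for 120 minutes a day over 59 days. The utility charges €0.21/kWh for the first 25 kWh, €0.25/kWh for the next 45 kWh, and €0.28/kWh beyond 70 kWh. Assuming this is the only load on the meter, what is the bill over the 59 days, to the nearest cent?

Power = 3.2 A × 230 V = 736 W = 0.736 kW
Runtime = 120 min × 59 = 7080 min = 118 h
Energy = 0.736 kW × 118 h = 86.848 kWh
Tier 1 (0–25 kWh): 25 × €0.21 = €5.25
Tier 2 (25–70 kWh): 45 × €0.25 = €11.25
Above 70 kWh: 16.848 × €0.28 = €4.71744
Bill = €21.22

€21.22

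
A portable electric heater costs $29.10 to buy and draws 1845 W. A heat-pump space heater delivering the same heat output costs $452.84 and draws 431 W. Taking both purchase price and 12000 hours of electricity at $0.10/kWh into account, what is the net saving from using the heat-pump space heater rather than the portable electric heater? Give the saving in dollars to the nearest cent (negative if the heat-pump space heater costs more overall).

$1273.06

portable electric heater: $29.10 + (1845/1000) kW × 12000 h × $0.10 = $29.10 + $2214 = $2243.1
heat-pump space heater: $452.84 + (431/1000) kW × 12000 h × $0.10 = $452.84 + $517.2 = $970.04
Saving = $2243.1 − $970.04 = $1273.06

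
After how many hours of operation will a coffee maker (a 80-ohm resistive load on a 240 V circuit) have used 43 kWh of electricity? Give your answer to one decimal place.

Power = V²/R = 240²/80 = 720 W = 0.72 kW
Hours = 43 kWh ÷ 0.72 kW = 59.7 h

59.7 h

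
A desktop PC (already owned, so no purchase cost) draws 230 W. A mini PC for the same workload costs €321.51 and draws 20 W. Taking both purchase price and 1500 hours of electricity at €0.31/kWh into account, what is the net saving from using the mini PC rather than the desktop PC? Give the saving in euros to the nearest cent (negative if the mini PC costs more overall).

desktop PC: €0.00 + (230/1000) kW × 1500 h × €0.31 = €0.00 + €106.95 = €106.95
mini PC: €321.51 + (20/1000) kW × 1500 h × €0.31 = €321.51 + €9.3 = €330.81
Saving = €106.95 − €330.81 = −€223.86

-€223.86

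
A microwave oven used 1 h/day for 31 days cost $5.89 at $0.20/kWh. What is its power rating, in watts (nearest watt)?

950 W

Energy = $5.89 ÷ $0.20/kWh = 29.45 kWh
Runtime = 1 h/day × 31 days = 31 h
Power = 29.45 kWh ÷ 31 h = 0.95 kW = 950 W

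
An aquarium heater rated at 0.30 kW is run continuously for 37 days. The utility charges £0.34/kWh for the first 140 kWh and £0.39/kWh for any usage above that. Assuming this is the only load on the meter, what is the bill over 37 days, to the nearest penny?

Runtime = 24 h × 37 = 888 h
Energy = 0.3 kW × 888 h = 266.4 kWh
Tier 1 (0–140 kWh): 140 × £0.34 = £47.6
Above 140 kWh: 126.4 × £0.39 = £49.296
Bill = £96.90

£96.90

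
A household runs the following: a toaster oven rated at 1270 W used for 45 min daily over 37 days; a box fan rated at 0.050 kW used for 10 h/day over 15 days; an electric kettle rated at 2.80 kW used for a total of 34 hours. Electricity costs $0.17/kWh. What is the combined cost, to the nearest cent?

toaster oven: Runtime = 45 min × 37 = 1665 min = 27.75 h
toaster oven: 1.27 kW × 27.75 h = 35.2425 kWh
box fan: Runtime = 10 h/day × 15 days = 150 h
box fan: 0.05 kW × 150 h = 7.5 kWh
electric kettle: 2.8 kW × 34 h = 95.2 kWh
Total energy = 137.9425 kWh
Cost = 137.9425 × $0.17 = $23.45

$23.45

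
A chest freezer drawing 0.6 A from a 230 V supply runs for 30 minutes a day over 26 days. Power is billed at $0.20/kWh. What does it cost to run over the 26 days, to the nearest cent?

Power = 0.6 A × 230 V = 138 W = 0.138 kW
Runtime = 30 min × 26 = 780 min = 13 h
Energy = 0.138 kW × 13 h = 1.794 kWh
Cost = 1.794 kWh × $0.20/kWh = $0.36

$0.36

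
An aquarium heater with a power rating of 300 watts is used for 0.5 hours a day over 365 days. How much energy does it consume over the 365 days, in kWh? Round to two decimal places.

54.75 kWh

Runtime = 0.5 h/day × 365 days = 182.5 h
Energy = 0.3 kW × 182.5 h = 54.75 kWh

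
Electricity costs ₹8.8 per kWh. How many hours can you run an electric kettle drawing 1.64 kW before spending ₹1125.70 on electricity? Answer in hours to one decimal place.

78.0 h

Energy available = ₹1125.70 ÷ ₹8.8/kWh = 127.9205 kWh
Hours = 127.9205 kWh ÷ 1.64 kW = 78.0 h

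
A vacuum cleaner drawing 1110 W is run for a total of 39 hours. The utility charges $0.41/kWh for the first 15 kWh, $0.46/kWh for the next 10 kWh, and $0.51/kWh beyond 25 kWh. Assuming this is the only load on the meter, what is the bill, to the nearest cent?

Energy = 1.11 kW × 39 h = 43.29 kWh
Tier 1 (0–15 kWh): 15 × $0.41 = $6.15
Tier 2 (15–25 kWh): 10 × $0.46 = $4.6
Above 25 kWh: 18.29 × $0.51 = $9.3279
Bill = $20.08

$20.08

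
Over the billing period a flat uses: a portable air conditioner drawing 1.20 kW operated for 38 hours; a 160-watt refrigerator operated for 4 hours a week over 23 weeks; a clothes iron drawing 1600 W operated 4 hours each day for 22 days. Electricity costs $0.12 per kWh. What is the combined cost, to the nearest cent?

portable air conditioner: 1.2 kW × 38 h = 45.6 kWh
refrigerator: Runtime = 4 h/week × 23 weeks = 92 h
refrigerator: 0.16 kW × 92 h = 14.72 kWh
clothes iron: Runtime = 4 h/day × 22 days = 88 h
clothes iron: 1.6 kW × 88 h = 140.8 kWh
Total energy = 201.12 kWh
Cost = 201.12 × $0.12 = $24.13

$24.13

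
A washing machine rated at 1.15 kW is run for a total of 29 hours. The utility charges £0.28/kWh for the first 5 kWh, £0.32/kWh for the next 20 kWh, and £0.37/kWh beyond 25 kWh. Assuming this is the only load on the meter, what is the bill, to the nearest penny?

£10.89

Energy = 1.15 kW × 29 h = 33.35 kWh
Tier 1 (0–5 kWh): 5 × £0.28 = £1.4
Tier 2 (5–25 kWh): 20 × £0.32 = £6.4
Above 25 kWh: 8.35 × £0.37 = £3.0895
Bill = £10.89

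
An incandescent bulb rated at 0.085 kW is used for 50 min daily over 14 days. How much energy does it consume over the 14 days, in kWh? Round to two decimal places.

Runtime = 50 min × 14 = 700 min = 11.666666… h
Energy = 0.085 kW × 11.666666… h = 0.991666… kWh ≈ 0.99 kWh

0.99 kWh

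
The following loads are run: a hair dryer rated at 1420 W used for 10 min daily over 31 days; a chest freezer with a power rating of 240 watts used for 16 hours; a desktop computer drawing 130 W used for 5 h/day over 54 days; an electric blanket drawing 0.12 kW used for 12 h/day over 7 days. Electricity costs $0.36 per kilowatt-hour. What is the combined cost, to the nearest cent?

hair dryer: Runtime = 10 min × 31 = 310 min = 5.166666… h
hair dryer: 1.42 kW × 5.166666… h = 7.336666… kWh
chest freezer: 0.24 kW × 16 h = 3.84 kWh
desktop computer: Runtime = 5 h/day × 54 days = 270 h
desktop computer: 0.13 kW × 270 h = 35.1 kWh
electric blanket: Runtime = 12 h/day × 7 days = 84 h
electric blanket: 0.12 kW × 84 h = 10.08 kWh
Total energy = 56.356666… kWh
Cost = 56.356666… × $0.36 = $20.29

$20.29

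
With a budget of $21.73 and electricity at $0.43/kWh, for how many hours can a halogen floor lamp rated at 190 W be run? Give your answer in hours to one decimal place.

Energy available = $21.73 ÷ $0.43/kWh = 50.5349 kWh
Hours = 50.5349 kWh ÷ 0.19 kW = 266.0 h

266.0 h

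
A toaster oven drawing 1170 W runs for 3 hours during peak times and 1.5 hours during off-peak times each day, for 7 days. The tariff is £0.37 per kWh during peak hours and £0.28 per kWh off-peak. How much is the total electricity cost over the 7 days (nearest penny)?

Peak energy = 1.17 kW × 3 h × 7 = 24.57 kWh
Off-peak energy = 1.17 kW × 1.5 h × 7 = 12.285 kWh
Cost = 24.57 × £0.37 + 12.285 × £0.28 = £9.0909 + £3.4398 = £12.53

£12.53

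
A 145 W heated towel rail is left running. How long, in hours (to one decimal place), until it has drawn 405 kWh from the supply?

2793.1 h

Hours = 405 kWh ÷ 0.145 kW = 2793.1 h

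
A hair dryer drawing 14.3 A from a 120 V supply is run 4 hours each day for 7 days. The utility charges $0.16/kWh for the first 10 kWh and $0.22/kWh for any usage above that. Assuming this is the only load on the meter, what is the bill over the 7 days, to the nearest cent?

$9.97

Power = 14.3 A × 120 V = 1716 W = 1.716 kW
Runtime = 4 h/day × 7 days = 28 h
Energy = 1.716 kW × 28 h = 48.048 kWh
Tier 1 (0–10 kWh): 10 × $0.16 = $1.6
Above 10 kWh: 38.048 × $0.22 = $8.37056
Bill = $9.97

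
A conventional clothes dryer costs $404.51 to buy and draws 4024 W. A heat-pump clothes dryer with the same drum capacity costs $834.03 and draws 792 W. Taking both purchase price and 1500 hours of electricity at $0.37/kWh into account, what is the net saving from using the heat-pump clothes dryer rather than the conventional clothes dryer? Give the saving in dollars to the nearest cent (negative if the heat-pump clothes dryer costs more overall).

$1364.24

conventional clothes dryer: $404.51 + (4024/1000) kW × 1500 h × $0.37 = $404.51 + $2233.32 = $2637.83
heat-pump clothes dryer: $834.03 + (792/1000) kW × 1500 h × $0.37 = $834.03 + $439.56 = $1273.59
Saving = $2637.83 − $1273.59 = $1364.24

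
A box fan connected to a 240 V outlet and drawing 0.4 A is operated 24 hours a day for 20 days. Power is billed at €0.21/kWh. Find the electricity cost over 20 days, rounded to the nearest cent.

Power = 0.4 A × 240 V = 96 W = 0.096 kW
Runtime = 24 h × 20 = 480 h
Energy = 0.096 kW × 480 h = 46.08 kWh
Cost = 46.08 kWh × €0.21/kWh = €9.68

€9.68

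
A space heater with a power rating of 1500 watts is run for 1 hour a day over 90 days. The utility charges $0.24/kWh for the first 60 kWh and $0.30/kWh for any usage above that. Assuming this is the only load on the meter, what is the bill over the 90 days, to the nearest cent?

Runtime = 1 h/day × 90 days = 90 h
Energy = 1.5 kW × 90 h = 135 kWh
Tier 1 (0–60 kWh): 60 × $0.24 = $14.4
Above 60 kWh: 75 × $0.30 = $22.5
Bill = $36.90

$36.90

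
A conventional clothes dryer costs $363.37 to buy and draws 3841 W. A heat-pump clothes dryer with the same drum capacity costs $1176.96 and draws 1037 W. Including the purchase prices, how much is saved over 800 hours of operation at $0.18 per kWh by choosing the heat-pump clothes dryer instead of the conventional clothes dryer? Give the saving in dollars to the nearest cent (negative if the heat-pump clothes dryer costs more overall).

conventional clothes dryer: $363.37 + (3841/1000) kW × 800 h × $0.18 = $363.37 + $553.104 = $916.474
heat-pump clothes dryer: $1176.96 + (1037/1000) kW × 800 h × $0.18 = $1176.96 + $149.328 = $1326.288
Saving = $916.474 − $1326.288 = −$409.814 → -$409.81

-$409.81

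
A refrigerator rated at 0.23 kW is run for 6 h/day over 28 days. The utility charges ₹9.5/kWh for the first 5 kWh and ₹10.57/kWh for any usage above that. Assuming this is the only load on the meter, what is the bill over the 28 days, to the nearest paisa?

₹403.07

Runtime = 6 h/day × 28 days = 168 h
Energy = 0.23 kW × 168 h = 38.64 kWh
Tier 1 (0–5 kWh): 5 × ₹9.5 = ₹47.5
Above 5 kWh: 33.64 × ₹10.57 = ₹355.5748
Bill = ₹403.07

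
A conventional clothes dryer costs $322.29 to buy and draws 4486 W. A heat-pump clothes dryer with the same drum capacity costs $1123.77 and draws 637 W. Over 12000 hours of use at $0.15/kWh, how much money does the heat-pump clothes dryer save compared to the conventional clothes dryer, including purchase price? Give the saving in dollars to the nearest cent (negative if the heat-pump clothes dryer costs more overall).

$6126.72

conventional clothes dryer: $322.29 + (4486/1000) kW × 12000 h × $0.15 = $322.29 + $8074.8 = $8397.09
heat-pump clothes dryer: $1123.77 + (637/1000) kW × 12000 h × $0.15 = $1123.77 + $1146.6 = $2270.37
Saving = $8397.09 − $2270.37 = $6126.72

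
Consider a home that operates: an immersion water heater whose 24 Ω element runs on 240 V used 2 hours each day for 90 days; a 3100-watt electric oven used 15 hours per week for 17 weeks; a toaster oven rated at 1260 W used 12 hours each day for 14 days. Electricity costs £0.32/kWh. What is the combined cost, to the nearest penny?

£458.94

immersion water heater: Power = V²/R = 240²/24 = 2400 W = 2.4 kW
immersion water heater: Runtime = 2 h/day × 90 days = 180 h
immersion water heater: 2.4 kW × 180 h = 432 kWh
electric oven: Runtime = 15 h/week × 17 weeks = 255 h
electric oven: 3.1 kW × 255 h = 790.5 kWh
toaster oven: Runtime = 12 h/day × 14 days = 168 h
toaster oven: 1.26 kW × 168 h = 211.68 kWh
Total energy = 1434.18 kWh
Cost = 1434.18 × £0.32 = £458.94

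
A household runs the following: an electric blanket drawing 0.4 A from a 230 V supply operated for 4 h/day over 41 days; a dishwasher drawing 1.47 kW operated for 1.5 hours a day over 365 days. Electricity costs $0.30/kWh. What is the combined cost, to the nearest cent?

electric blanket: Power = 0.4 A × 230 V = 92 W = 0.092 kW
electric blanket: Runtime = 4 h/day × 41 days = 164 h
electric blanket: 0.092 kW × 164 h = 15.088 kWh
dishwasher: Runtime = 1.5 h/day × 365 days = 547.5 h
dishwasher: 1.47 kW × 547.5 h = 804.825 kWh
Total energy = 819.913 kWh
Cost = 819.913 × $0.30 = $245.97

$245.97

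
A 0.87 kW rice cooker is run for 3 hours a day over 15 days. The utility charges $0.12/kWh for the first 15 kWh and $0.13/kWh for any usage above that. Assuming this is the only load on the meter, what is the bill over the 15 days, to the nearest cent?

$4.94

Runtime = 3 h/day × 15 days = 45 h
Energy = 0.87 kW × 45 h = 39.15 kWh
Tier 1 (0–15 kWh): 15 × $0.12 = $1.8
Above 15 kWh: 24.15 × $0.13 = $3.1395
Bill = $4.94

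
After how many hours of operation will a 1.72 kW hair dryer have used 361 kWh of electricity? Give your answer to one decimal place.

Hours = 361 kWh ÷ 1.72 kW = 209.9 h

209.9 h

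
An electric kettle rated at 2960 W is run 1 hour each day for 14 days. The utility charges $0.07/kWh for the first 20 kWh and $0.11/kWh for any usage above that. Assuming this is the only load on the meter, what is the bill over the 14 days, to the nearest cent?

$3.76

Runtime = 1 h/day × 14 days = 14 h
Energy = 2.96 kW × 14 h = 41.44 kWh
Tier 1 (0–20 kWh): 20 × $0.07 = $1.4
Above 20 kWh: 21.44 × $0.11 = $2.3584
Bill = $3.76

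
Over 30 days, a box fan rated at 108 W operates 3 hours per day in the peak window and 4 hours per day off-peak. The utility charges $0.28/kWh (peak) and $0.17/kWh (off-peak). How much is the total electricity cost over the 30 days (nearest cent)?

$4.92

Peak energy = 0.108 kW × 3 h × 30 = 9.72 kWh
Off-peak energy = 0.108 kW × 4 h × 30 = 12.96 kWh
Cost = 9.72 × $0.28 + 12.96 × $0.17 = $2.7216 + $2.2032 = $4.92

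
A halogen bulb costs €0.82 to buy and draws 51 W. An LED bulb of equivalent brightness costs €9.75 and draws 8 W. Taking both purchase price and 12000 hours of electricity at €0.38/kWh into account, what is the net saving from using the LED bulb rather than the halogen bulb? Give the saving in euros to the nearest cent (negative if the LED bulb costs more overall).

halogen bulb: €0.82 + (51/1000) kW × 12000 h × €0.38 = €0.82 + €232.56 = €233.38
LED bulb: €9.75 + (8/1000) kW × 12000 h × €0.38 = €9.75 + €36.48 = €46.23
Saving = €233.38 − €46.23 = €187.15

€187.15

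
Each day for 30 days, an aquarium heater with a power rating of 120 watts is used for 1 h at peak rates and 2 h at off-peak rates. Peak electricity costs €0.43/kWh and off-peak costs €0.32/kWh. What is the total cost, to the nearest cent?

€3.85

Peak energy = 0.12 kW × 1 h × 30 = 3.6 kWh
Off-peak energy = 0.12 kW × 2 h × 30 = 7.2 kWh
Cost = 3.6 × €0.43 + 7.2 × €0.32 = €1.548 + €2.304 = €3.85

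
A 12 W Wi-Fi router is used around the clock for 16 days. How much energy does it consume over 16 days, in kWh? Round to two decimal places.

4.61 kWh

Runtime = 24 h × 16 = 384 h
Energy = 0.012 kW × 384 h = 4.608 kWh ≈ 4.61 kWh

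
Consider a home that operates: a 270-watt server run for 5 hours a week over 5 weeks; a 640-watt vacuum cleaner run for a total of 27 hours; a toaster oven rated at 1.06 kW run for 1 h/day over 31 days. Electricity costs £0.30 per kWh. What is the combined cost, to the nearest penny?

server: Runtime = 5 h/week × 5 weeks = 25 h
server: 0.27 kW × 25 h = 6.75 kWh
vacuum cleaner: 0.64 kW × 27 h = 17.28 kWh
toaster oven: Runtime = 1 h/day × 31 days = 31 h
toaster oven: 1.06 kW × 31 h = 32.86 kWh
Total energy = 56.89 kWh
Cost = 56.89 × £0.30 = £17.07

£17.07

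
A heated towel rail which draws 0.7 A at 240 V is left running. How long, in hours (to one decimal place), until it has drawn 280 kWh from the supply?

1666.7 h

Power = 0.7 A × 240 V = 168 W = 0.168 kW
Hours = 280 kWh ÷ 0.168 kW = 1666.7 h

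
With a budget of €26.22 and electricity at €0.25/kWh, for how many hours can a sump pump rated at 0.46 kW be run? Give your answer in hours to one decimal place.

Energy available = €26.22 ÷ €0.25/kWh = 104.88 kWh
Hours = 104.88 kWh ÷ 0.46 kW = 228.0 h

228.0 h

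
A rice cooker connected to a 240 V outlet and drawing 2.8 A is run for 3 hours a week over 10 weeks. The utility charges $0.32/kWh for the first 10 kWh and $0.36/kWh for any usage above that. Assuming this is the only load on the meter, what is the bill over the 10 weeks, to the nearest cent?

Power = 2.8 A × 240 V = 672 W = 0.672 kW
Runtime = 3 h/week × 10 weeks = 30 h
Energy = 0.672 kW × 30 h = 20.16 kWh
Tier 1 (0–10 kWh): 10 × $0.32 = $3.2
Above 10 kWh: 10.16 × $0.36 = $3.6576
Bill = $6.86

$6.86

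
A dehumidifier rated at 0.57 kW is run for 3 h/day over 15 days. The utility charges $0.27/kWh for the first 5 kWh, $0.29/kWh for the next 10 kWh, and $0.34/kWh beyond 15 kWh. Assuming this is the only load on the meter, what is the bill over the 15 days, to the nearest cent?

$7.87

Runtime = 3 h/day × 15 days = 45 h
Energy = 0.57 kW × 45 h = 25.65 kWh
Tier 1 (0–5 kWh): 5 × $0.27 = $1.35
Tier 2 (5–15 kWh): 10 × $0.29 = $2.9
Above 15 kWh: 10.65 × $0.34 = $3.621
Bill = $7.87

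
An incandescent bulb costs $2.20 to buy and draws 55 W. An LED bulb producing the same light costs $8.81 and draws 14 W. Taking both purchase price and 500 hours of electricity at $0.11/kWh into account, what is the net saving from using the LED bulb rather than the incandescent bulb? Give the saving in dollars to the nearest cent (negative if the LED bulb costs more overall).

incandescent bulb: $2.20 + (55/1000) kW × 500 h × $0.11 = $2.20 + $3.025 = $5.225
LED bulb: $8.81 + (14/1000) kW × 500 h × $0.11 = $8.81 + $0.77 = $9.58
Saving = $5.225 − $9.58 = −$4.355 → -$4.36

-$4.36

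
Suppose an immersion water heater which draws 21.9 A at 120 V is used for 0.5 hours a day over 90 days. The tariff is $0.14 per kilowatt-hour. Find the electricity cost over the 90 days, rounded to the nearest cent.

Power = 21.9 A × 120 V = 2628 W = 2.628 kW
Runtime = 0.5 h/day × 90 days = 45 h
Energy = 2.628 kW × 45 h = 118.26 kWh
Cost = 118.26 kWh × $0.14/kWh = $16.56

$16.56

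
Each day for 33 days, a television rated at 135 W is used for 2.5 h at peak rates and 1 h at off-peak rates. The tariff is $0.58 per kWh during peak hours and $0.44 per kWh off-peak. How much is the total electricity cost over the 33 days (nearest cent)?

Peak energy = 0.135 kW × 2.5 h × 33 = 11.1375 kWh
Off-peak energy = 0.135 kW × 1 h × 33 = 4.455 kWh
Cost = 11.1375 × $0.58 + 4.455 × $0.44 = $6.45975 + $1.9602 = $8.42

$8.42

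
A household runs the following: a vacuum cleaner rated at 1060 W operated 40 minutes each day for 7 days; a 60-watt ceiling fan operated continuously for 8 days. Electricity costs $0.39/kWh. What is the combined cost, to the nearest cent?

$6.42

vacuum cleaner: Runtime = 40 min × 7 = 280 min = 4.666666… h
vacuum cleaner: 1.06 kW × 4.666666… h = 4.946666… kWh
ceiling fan: Runtime = 24 h × 8 = 192 h
ceiling fan: 0.06 kW × 192 h = 11.52 kWh
Total energy = 16.466666… kWh
Cost = 16.466666… × $0.39 = $6.42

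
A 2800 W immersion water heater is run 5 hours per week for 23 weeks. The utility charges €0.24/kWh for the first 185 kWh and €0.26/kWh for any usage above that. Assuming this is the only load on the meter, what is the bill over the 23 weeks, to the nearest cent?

Runtime = 5 h/week × 23 weeks = 115 h
Energy = 2.8 kW × 115 h = 322 kWh
Tier 1 (0–185 kWh): 185 × €0.24 = €44.4
Above 185 kWh: 137 × €0.26 = €35.62
Bill = €80.02

€80.02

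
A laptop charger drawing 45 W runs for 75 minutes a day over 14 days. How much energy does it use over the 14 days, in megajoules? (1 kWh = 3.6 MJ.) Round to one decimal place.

2.8 MJ

Runtime = 75 min × 14 = 1050 min = 17.5 h
Energy = 0.045 kW × 17.5 h = 0.7875 kWh
= 0.7875 × 3.6 MJ = 2.8 MJ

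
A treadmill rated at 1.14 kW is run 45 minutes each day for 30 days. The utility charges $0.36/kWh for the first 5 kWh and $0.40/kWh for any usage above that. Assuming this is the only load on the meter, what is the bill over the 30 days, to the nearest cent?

$10.06

Runtime = 45 min × 30 = 1350 min = 22.5 h
Energy = 1.14 kW × 22.5 h = 25.65 kWh
Tier 1 (0–5 kWh): 5 × $0.36 = $1.8
Above 5 kWh: 20.65 × $0.40 = $8.26
Bill = $10.06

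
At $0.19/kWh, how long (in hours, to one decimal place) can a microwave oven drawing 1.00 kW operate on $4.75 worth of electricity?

25.0 h

Energy available = $4.75 ÷ $0.19/kWh = 25 kWh
Hours = 25 kWh ÷ 1 kW = 25.0 h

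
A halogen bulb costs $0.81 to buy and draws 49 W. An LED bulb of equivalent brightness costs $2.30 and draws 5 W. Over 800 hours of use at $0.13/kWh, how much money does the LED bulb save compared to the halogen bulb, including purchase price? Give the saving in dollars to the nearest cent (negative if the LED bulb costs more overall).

halogen bulb: $0.81 + (49/1000) kW × 800 h × $0.13 = $0.81 + $5.096 = $5.906
LED bulb: $2.30 + (5/1000) kW × 800 h × $0.13 = $2.30 + $0.52 = $2.82
Saving = $5.906 − $2.82 = $3.086 → $3.09

$3.09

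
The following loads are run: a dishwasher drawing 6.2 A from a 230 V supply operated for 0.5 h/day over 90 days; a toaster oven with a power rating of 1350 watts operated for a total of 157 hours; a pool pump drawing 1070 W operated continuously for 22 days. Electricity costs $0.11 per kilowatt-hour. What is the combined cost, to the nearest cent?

dishwasher: Power = 6.2 A × 230 V = 1426 W = 1.426 kW
dishwasher: Runtime = 0.5 h/day × 90 days = 45 h
dishwasher: 1.426 kW × 45 h = 64.17 kWh
toaster oven: 1.35 kW × 157 h = 211.95 kWh
pool pump: Runtime = 24 h × 22 = 528 h
pool pump: 1.07 kW × 528 h = 564.96 kWh
Total energy = 841.08 kWh
Cost = 841.08 × $0.11 = $92.52

$92.52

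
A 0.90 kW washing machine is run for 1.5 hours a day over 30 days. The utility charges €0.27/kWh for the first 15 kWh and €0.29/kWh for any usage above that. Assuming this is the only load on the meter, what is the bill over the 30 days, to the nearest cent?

Runtime = 1.5 h/day × 30 days = 45 h
Energy = 0.9 kW × 45 h = 40.5 kWh
Tier 1 (0–15 kWh): 15 × €0.27 = €4.05
Above 15 kWh: 25.5 × €0.29 = €7.395
Bill = €11.45

€11.45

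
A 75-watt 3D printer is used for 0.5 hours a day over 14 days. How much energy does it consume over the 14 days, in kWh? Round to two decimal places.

Runtime = 0.5 h/day × 14 days = 7 h
Energy = 0.075 kW × 7 h = 0.525 kWh ≈ 0.53 kWh

0.53 kWh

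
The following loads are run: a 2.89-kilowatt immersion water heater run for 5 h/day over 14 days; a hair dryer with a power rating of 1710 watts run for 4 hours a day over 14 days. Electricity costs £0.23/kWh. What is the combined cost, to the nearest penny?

immersion water heater: Runtime = 5 h/day × 14 days = 70 h
immersion water heater: 2.89 kW × 70 h = 202.3 kWh
hair dryer: Runtime = 4 h/day × 14 days = 56 h
hair dryer: 1.71 kW × 56 h = 95.76 kWh
Total energy = 298.06 kWh
Cost = 298.06 × £0.23 = £68.55

£68.55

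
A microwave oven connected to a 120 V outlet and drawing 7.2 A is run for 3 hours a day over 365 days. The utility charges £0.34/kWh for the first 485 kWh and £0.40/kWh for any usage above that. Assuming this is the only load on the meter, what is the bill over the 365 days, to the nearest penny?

Power = 7.2 A × 120 V = 864 W = 0.864 kW
Runtime = 3 h/day × 365 days = 1095 h
Energy = 0.864 kW × 1095 h = 946.08 kWh
Tier 1 (0–485 kWh): 485 × £0.34 = £164.9
Above 485 kWh: 461.08 × £0.40 = £184.432
Bill = £349.33

£349.33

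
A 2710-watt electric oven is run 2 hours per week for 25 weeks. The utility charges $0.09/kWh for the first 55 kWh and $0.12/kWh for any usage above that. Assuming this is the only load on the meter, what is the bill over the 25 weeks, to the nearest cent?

Runtime = 2 h/week × 25 weeks = 50 h
Energy = 2.71 kW × 50 h = 135.5 kWh
Tier 1 (0–55 kWh): 55 × $0.09 = $4.95
Above 55 kWh: 80.5 × $0.12 = $9.66
Bill = $14.61

$14.61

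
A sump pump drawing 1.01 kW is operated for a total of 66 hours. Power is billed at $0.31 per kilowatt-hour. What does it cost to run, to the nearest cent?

Energy = 1.01 kW × 66 h = 66.66 kWh
Cost = 66.66 kWh × $0.31/kWh = $20.66

$20.66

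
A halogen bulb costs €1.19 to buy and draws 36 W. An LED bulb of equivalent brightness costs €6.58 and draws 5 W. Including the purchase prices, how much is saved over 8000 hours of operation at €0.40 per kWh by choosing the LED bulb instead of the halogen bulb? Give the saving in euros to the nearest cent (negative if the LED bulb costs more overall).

halogen bulb: €1.19 + (36/1000) kW × 8000 h × €0.40 = €1.19 + €115.2 = €116.39
LED bulb: €6.58 + (5/1000) kW × 8000 h × €0.40 = €6.58 + €16 = €22.58
Saving = €116.39 − €22.58 = €93.81

€93.81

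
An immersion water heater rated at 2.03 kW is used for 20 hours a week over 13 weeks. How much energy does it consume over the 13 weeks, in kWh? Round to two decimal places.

527.80 kWh

Runtime = 20 h/week × 13 weeks = 260 h
Energy = 2.03 kW × 260 h = 527.8 kWh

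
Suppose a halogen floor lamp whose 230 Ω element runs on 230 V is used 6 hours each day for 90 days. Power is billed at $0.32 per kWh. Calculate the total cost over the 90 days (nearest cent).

Power = V²/R = 230²/230 = 230 W = 0.23 kW
Runtime = 6 h/day × 90 days = 540 h
Energy = 0.23 kW × 540 h = 124.2 kWh
Cost = 124.2 kWh × $0.32/kWh = $39.74

$39.74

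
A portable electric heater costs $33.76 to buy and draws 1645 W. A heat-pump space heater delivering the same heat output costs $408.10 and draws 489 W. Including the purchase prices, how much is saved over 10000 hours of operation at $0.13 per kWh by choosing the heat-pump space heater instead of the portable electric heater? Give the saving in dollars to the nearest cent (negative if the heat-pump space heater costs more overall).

portable electric heater: $33.76 + (1645/1000) kW × 10000 h × $0.13 = $33.76 + $2138.5 = $2172.26
heat-pump space heater: $408.10 + (489/1000) kW × 10000 h × $0.13 = $408.10 + $635.7 = $1043.8
Saving = $2172.26 − $1043.8 = $1128.46

$1128.46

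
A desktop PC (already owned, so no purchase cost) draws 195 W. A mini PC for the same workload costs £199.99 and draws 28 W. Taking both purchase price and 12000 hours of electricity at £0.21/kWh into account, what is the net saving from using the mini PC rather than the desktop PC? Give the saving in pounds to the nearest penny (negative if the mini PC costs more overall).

desktop PC: £0.00 + (195/1000) kW × 12000 h × £0.21 = £0.00 + £491.4 = £491.4
mini PC: £199.99 + (28/1000) kW × 12000 h × £0.21 = £199.99 + £70.56 = £270.55
Saving = £491.4 − £270.55 = £220.85

£220.85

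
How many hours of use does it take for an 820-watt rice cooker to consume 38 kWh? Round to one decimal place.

46.3 h

Hours = 38 kWh ÷ 0.82 kW = 46.3 h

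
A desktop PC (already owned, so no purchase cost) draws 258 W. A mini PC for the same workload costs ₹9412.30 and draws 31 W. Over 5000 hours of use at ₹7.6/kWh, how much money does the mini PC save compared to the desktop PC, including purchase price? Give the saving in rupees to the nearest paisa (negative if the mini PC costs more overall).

desktop PC: ₹0.00 + (258/1000) kW × 5000 h × ₹7.6 = ₹0.00 + ₹9804 = ₹9804
mini PC: ₹9412.30 + (31/1000) kW × 5000 h × ₹7.6 = ₹9412.30 + ₹1178 = ₹10590.3
Saving = ₹9804 − ₹10590.3 = −₹786.3

-₹786.30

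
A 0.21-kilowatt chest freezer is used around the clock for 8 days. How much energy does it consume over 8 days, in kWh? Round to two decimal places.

Runtime = 24 h × 8 = 192 h
Energy = 0.21 kW × 192 h = 40.32 kWh

40.32 kWh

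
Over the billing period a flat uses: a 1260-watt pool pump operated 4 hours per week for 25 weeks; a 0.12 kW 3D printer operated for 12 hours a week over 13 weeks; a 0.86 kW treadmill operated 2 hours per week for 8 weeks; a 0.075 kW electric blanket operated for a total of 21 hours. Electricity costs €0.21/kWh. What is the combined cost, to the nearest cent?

pool pump: Runtime = 4 h/week × 25 weeks = 100 h
pool pump: 1.26 kW × 100 h = 126 kWh
3D printer: Runtime = 12 h/week × 13 weeks = 156 h
3D printer: 0.12 kW × 156 h = 18.72 kWh
treadmill: Runtime = 2 h/week × 8 weeks = 16 h
treadmill: 0.86 kW × 16 h = 13.76 kWh
electric blanket: 0.075 kW × 21 h = 1.575 kWh
Total energy = 160.055 kWh
Cost = 160.055 × €0.21 = €33.61

€33.61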